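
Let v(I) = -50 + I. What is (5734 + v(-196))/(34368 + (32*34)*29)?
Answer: 343/4120 ≈ 0.083252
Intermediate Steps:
(5734 + v(-196))/(34368 + (32*34)*29) = (5734 + (-50 - 196))/(34368 + (32*34)*29) = (5734 - 246)/(34368 + 1088*29) = 5488/(34368 + 31552) = 5488/65920 = 5488*(1/65920) = 343/4120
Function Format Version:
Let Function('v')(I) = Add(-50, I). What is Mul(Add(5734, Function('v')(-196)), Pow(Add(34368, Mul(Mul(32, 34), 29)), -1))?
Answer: Rational(343, 4120) ≈ 0.083252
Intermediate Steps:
Mul(Add(5734, Function('v')(-196)), Pow(Add(34368, Mul(Mul(32, 34), 29)), -1)) = Mul(Add(5734, Add(-50, -196)), Pow(Add(34368, Mul(Mul(32, 34), 29)), -1)) = Mul(Add(5734, -246), Pow(Add(34368, Mul(1088, 29)), -1)) = Mul(5488, Pow(Add(34368, 31552), -1)) = Mul(5488, Pow(65920, -1)) = Mul(5488, Rational(1, 65920)) = Rational(343, 4120)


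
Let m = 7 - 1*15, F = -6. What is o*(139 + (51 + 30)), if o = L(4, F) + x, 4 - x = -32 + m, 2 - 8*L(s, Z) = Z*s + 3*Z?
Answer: 10890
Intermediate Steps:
m = -8 (m = 7 - 15 = -8)
L(s, Z) = 1/4 - 3*Z/8 - Z*s/8 (L(s, Z) = 1/4 - (Z*s + 3*Z)/8 = 1/4 - (3*Z + Z*s)/8 = 1/4 + (-3*Z/8 - Z*s/8) = 1/4 - 3*Z/8 - Z*s/8)
x = 44 (x = 4 - (-32 - 8) = 4 - 1*(-40) = 4 + 40 = 44)
o = 99/2 (o = (1/4 - 3/8*(-6) - 1/8*(-6)*4) + 44 = (1/4 + 9/4 + 3) + 44 = 11/2 + 44 = 99/2 ≈ 49.500)
o*(139 + (51 + 30)) = 99*(139 + (51 + 30))/2 = 99*(139 + 81)/2 = (99/2)*220 = 10890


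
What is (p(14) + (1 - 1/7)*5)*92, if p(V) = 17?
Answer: 13708/7 ≈ 1958.3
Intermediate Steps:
(p(14) + (1 - 1/7)*5)*92 = (17 + (1 - 1/7)*5)*92 = (17 + (1 - 1*⅐)*5)*92 = (17 + (1 - ⅐)*5)*92 = (17 + (6/7)*5)*92 = (17 + 30/7)*92 = (149/7)*92 = 13708/7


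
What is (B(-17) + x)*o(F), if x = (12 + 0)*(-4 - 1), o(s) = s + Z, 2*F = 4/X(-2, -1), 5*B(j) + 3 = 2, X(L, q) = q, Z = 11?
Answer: -2709/5 ≈ -541.80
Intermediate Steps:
B(j) = -⅕ (B(j) = -⅗ + (⅕)*2 = -⅗ + ⅖ = -⅕)
F = -2 (F = (4/(-1))/2 = (4*(-1))/2 = (½)*(-4) = -2)
o(s) = 11 + s (o(s) = s + 11 = 11 + s)
x = -60 (x = 12*(-5) = -60)
(B(-17) + x)*o(F) = (-⅕ - 60)*(11 - 2) = -301/5*9 = -2709/5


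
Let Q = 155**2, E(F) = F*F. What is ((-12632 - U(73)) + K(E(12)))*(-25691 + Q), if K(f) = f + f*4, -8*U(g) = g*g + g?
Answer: 37440851/2 ≈ 1.8720e+7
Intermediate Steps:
E(F) = F**2
U(g) = -g/8 - g**2/8 (U(g) = -(g*g + g)/8 = -(g**2 + g)/8 = -(g + g**2)/8 = -g/8 - g**2/8)
K(f) = 5*f (K(f) = f + 4*f = 5*f)
Q = 24025
((-12632 - U(73)) + K(E(12)))*(-25691 + Q) = ((-12632 - (-1)*73*(1 + 73)/8) + 5*12**2)*(-25691 + 24025) = ((-12632 - (-1)*73*74/8) + 5*144)*(-1666) = ((-12632 - 1*(-2701/4)) + 720)*(-1666) = ((-12632 + 2701/4) + 720)*(-1666) = (-47827/4 + 720)*(-1666) = -44947/4*(-1666) = 37440851/2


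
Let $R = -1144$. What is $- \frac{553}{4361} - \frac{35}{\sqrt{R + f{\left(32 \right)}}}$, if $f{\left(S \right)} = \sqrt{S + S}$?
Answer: $- \frac{79}{623} + \frac{35 i \sqrt{71}}{284} \approx -0.12681 + 1.0384 i$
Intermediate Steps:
$f{\left(S \right)} = \sqrt{2} \sqrt{S}$ ($f{\left(S \right)} = \sqrt{2 S} = \sqrt{2} \sqrt{S}$)
$- \frac{553}{4361} - \frac{35}{\sqrt{R + f{\left(32 \right)}}} = - \frac{553}{4361} - \frac{35}{\sqrt{-1144 + \sqrt{2} \sqrt{32}}} = \left(-553\right) \frac{1}{4361} - \frac{35}{\sqrt{-1144 + \sqrt{2} \cdot 4 \sqrt{2}}} = - \frac{79}{623} - \frac{35}{\sqrt{-1144 + 8}} = - \frac{79}{623} - \frac{35}{\sqrt{-1136}} = - \frac{79}{623} - \frac{35}{4 i \sqrt{71}} = - \frac{79}{623} - 35 \left(- \frac{i \sqrt{71}}{284}\right) = - \frac{79}{623} + \frac{35 i \sqrt{71}}{284}$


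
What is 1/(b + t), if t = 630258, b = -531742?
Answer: 1/98516 ≈ 1.0151e-5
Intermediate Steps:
1/(b + t) = 1/(-531742 + 630258) = 1/98516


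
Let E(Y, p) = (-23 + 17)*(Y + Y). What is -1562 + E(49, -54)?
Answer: -2150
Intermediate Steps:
E(Y, p) = -12*Y
-1562 + E(49, -54) = -1562 - 12*49 = -1562 - 588 = -2150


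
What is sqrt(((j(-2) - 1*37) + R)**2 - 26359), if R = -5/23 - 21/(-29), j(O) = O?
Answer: I*sqrt(11067623526)/667 ≈ 157.73*I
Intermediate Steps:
R = 338/667 (R = -5*1/23 - 21*(-1/29) = -5/23 + 21/29 = 338/667 ≈ 0.50675)
sqrt(((j(-2) - 1*37) + R)**2 - 26359) = sqrt(((-2 - 1*37) + 338/667)**2 - 26359) = sqrt(((-2 - 37) + 338/667)**2 - 26359) = sqrt((-39 + 338/667)**2 - 26359) = sqrt((-25675/667)**2 - 26359) = sqrt(659205625/444889 - 26359) = sqrt(-11067623526/444889) = I*sqrt(11067623526)/667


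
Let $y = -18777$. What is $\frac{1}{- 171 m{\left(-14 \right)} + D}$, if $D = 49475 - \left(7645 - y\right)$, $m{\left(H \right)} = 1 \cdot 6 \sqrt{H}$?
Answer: $\frac{23053}{546178273} + \frac{1026 i \sqrt{14}}{546178273} \approx 4.2208 \cdot 10^{-5} + 7.0287 \cdot 10^{-6} i$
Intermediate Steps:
$m{\left(H \right)} = 6 \sqrt{H}$
$D = 23053$ ($D = 49475 - \left(7645 - -18777\right) = 49475 - \left(7645 + 18777\right) = 49475 - 26422 = 23053$)
$\frac{1}{- 171 m{\left(-14 \right)} + D} = \frac{1}{- 171 \cdot 6 \sqrt{-14} + 23053} = \frac{1}{- 171 \cdot 6 i \sqrt{14} + 23053} = \frac{1}{- 1026 i \sqrt{14} + 23053} = \frac{1}{23053 - 1026 i \sqrt{14}}$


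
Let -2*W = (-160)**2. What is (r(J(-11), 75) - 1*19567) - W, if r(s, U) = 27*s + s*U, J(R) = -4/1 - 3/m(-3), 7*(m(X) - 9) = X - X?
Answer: -7209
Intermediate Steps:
m(X) = 9 (m(X) = 9 + (X - X)/7 = 9 + (1/7)*0 = 9 + 0 = 9)
J(R) = -13/3 (J(R) = -4/1 - 3/9 = -4*1 - 3*1/9 = -4 - 1/3 = -13/3)
r(s, U) = 27*s + U*s
W = -12800 (W = -1/2*(-160)**2 = -1/2*25600 = -12800)
(r(J(-11), 75) - 1*19567) - W = (-13*(27 + 75)/3 - 1*19567) - 1*(-12800) = (-13/3*102 - 19567) + 12800 = (-442 - 19567) + 12800 = -20009 + 12800 = -7209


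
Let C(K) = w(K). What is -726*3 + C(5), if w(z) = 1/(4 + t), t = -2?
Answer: -4355/2 ≈ -2177.5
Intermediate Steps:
w(z) = ½ (w(z) = 1/(4 - 2) = 1/2 = ½)
C(K) = ½
-726*3 + C(5) = -726*3 + ½ = -121*18 + ½ = -2178 + ½ = -4355/2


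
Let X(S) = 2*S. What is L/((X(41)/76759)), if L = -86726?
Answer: -3328500517/41 ≈ -8.1183e+7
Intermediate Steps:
L/((X(41)/76759)) = -86726/((2*41)/76759) = -86726/(82*(1/76759)) = -86726/82/76759 = -86726*76759/82 = -3328500517/41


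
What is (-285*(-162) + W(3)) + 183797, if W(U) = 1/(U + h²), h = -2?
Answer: 1609770/7 ≈ 2.2997e+5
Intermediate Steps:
W(U) = 1/(4 + U) (W(U) = 1/(U + (-2)²) = 1/(U + 4) = 1/(4 + U))
(-285*(-162) + W(3)) + 183797 = (-285*(-162) + 1/(4 + 3)) + 183797 = (46170 + 1/7) + 183797 = (46170 + ⅐) + 183797 = 323191/7 + 183797 = 1609770/7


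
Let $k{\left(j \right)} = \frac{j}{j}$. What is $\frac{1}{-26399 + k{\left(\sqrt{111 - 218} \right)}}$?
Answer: $- \frac{1}{26398} \approx -3.7882 \cdot 10^{-5}$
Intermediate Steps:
$k{\left(j \right)} = 1$
$\frac{1}{-26399 + k{\left(\sqrt{111 - 218} \right)}} = \frac{1}{-26399 + 1} = \frac{1}{-26398} = - \frac{1}{26398}$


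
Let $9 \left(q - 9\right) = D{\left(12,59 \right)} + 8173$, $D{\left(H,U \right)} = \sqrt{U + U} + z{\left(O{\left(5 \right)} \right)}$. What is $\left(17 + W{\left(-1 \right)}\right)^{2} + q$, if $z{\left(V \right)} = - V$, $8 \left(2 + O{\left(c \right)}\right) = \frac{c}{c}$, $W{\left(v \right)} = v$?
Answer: $\frac{84479}{72} + \frac{\sqrt{118}}{9} \approx 1174.5$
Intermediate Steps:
$O{\left(c \right)} = - \frac{15}{8}$ ($O{\left(c \right)} = -2 + \frac{c \frac{1}{c}}{8} = -2 + \frac{1}{8} \cdot 1 = -2 + \frac{1}{8} = - \frac{15}{8}$)
$D{\left(H,U \right)} = \frac{15}{8} + \sqrt{2} \sqrt{U}$ ($D{\left(H,U \right)} = \sqrt{U + U} - - \frac{15}{8} = \sqrt{2 U} + \frac{15}{8} = \sqrt{2} \sqrt{U} + \frac{15}{8} = \frac{15}{8} + \sqrt{2} \sqrt{U}$)
$q = \frac{66047}{72} + \frac{\sqrt{118}}{9}$ ($q = 9 + \frac{\left(\frac{15}{8} + \sqrt{2} \sqrt{59}\right) + 8173}{9} = 9 + \frac{\left(\frac{15}{8} + \sqrt{118}\right) + 8173}{9} = 9 + \frac{\frac{65399}{8} + \sqrt{118}}{9} = 9 + \left(\frac{65399}{72} + \frac{\sqrt{118}}{9}\right) = \frac{66047}{72} + \frac{\sqrt{118}}{9} \approx 918.53$)
$\left(17 + W{\left(-1 \right)}\right)^{2} + q = \left(17 - 1\right)^{2} + \left(\frac{66047}{72} + \frac{\sqrt{118}}{9}\right) = 16^{2} + \left(\frac{66047}{72} + \frac{\sqrt{118}}{9}\right) = 256 + \left(\frac{66047}{72} + \frac{\sqrt{118}}{9}\right) = \frac{84479}{72} + \frac{\sqrt{118}}{9}$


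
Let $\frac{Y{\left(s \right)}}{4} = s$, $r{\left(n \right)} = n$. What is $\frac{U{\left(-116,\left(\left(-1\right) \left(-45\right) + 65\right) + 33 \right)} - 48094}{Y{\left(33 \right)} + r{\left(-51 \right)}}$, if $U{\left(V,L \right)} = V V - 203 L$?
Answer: $- \frac{63667}{81} \approx -786.01$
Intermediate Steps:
$Y{\left(s \right)} = 4 s$
$U{\left(V,L \right)} = V^{2} - 203 L$
$\frac{U{\left(-116,\left(\left(-1\right) \left(-45\right) + 65\right) + 33 \right)} - 48094}{Y{\left(33 \right)} + r{\left(-51 \right)}} = \frac{\left(\left(-116\right)^{2} - 203 \left(\left(\left(-1\right) \left(-45\right) + 65\right) + 33\right)\right) - 48094}{4 \cdot 33 - 51} = \frac{\left(13456 - 203 \left(\left(45 + 65\right) + 33\right)\right) - 48094}{132 - 51} = \frac{\left(13456 - 203 \left(110 + 33\right)\right) - 48094}{81} = \left(\left(13456 - 29029\right) - 48094\right) \frac{1}{81} = \left(-15573 - 48094\right) \frac{1}{81} = \left(-63667\right) \frac{1}{81} = - \frac{63667}{81}$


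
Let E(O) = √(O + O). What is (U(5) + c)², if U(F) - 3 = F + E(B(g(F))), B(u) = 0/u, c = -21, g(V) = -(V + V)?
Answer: 169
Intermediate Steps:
g(V) = -2*V
B(u) = 0
E(O) = √2*√O (E(O) = √(2*O) = √2*√O)
U(F) = 3 + F (U(F) = 3 + (F + √2*√0) = 3 + (F + √2*0) = 3 + (F + 0) = 3 + F)
(U(5) + c)² = ((3 + 5) - 21)² = (8 - 21)² = (-13)² = 169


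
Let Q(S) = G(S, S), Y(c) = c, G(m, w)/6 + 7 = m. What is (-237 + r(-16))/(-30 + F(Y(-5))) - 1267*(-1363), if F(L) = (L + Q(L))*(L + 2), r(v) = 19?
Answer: 347110903/201 ≈ 1.7269e+6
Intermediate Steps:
G(m, w) = -42 + 6*m
Q(S) = -42 + 6*S
F(L) = (-42 + 7*L)*(2 + L) (F(L) = (L + (-42 + 6*L))*(L + 2) = (-42 + 7*L)*(2 + L))
(-237 + r(-16))/(-30 + F(Y(-5))) - 1267*(-1363) = (-237 + 19)/(-30 + (-84 - 28*(-5) + 7*(-5)**2)) - 1267*(-1363) = -218/(-30 + (-84 + 140 + 7*25)) + 1726921 = -218/(-30 + (-84 + 140 + 175)) + 1726921 = -218/(-30 + 231) + 1726921 = -218/201 + 1726921 = 347110903/201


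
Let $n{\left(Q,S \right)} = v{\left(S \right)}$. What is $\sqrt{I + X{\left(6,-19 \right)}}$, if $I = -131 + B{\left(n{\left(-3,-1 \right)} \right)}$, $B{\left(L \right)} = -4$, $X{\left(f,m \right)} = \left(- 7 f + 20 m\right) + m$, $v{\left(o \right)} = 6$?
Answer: $24 i \approx 24.0 i$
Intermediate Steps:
$n{\left(Q,S \right)} = 6$
$X{\left(f,m \right)} = - 7 f + 21 m$
$I = -135$ ($I = -131 - 4 = -135$)
$\sqrt{I + X{\left(6,-19 \right)}} = \sqrt{-135 + \left(\left(-7\right) 6 + 21 \left(-19\right)\right)} = \sqrt{-135 - 441} = \sqrt{-576} = 24 i$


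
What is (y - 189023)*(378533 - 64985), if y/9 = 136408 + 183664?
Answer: 843953635500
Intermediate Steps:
y = 2880648 (y = 9*(136408 + 183664) = 9*320072 = 2880648)
(y - 189023)*(378533 - 64985) = (2880648 - 189023)*(378533 - 64985) = 2691625*313548 = 843953635500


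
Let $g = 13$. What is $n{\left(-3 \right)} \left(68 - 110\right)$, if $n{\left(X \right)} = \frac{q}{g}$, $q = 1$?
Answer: $- \frac{42}{13} \approx -3.2308$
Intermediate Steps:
$n{\left(X \right)} = \frac{1}{13}$ ($n{\left(X \right)} = 1 \cdot \frac{1}{13} = \frac{1}{13}$)
$n{\left(-3 \right)} \left(68 - 110\right) = \frac{68 - 110}{13} = \frac{1}{13} \left(-42\right) = - \frac{42}{13}$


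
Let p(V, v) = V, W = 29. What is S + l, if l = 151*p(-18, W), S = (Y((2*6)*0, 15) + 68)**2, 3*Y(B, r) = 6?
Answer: 2182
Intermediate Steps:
Y(B, r) = 2 (Y(B, r) = (1/3)*6 = 2)
S = 4900 (S = (2 + 68)**2 = 70**2 = 4900)
l = -2718 (l = 151*(-18) = -2718)
S + l = 4900 - 2718 = 2182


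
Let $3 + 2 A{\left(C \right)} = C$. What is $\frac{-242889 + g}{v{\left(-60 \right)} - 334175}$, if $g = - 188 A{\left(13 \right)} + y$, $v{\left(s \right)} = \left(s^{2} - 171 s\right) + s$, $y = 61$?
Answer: $\frac{243768}{320375} \approx 0.76088$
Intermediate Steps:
$A{\left(C \right)} = - \frac{3}{2} + \frac{C}{2}$
$v{\left(s \right)} = s^{2} - 170 s$
$g = -879$ ($g = - 188 \left(- \frac{3}{2} + \frac{1}{2} \cdot 13\right) + 61 = - 188 \left(- \frac{3}{2} + \frac{13}{2}\right) + 61 = \left(-188\right) 5 + 61 = -940 + 61 = -879$)
$\frac{-242889 + g}{v{\left(-60 \right)} - 334175} = \frac{-242889 - 879}{- 60 \left(-170 - 60\right) - 334175} = - \frac{243768}{\left(-60\right) \left(-230\right) - 334175} = - \frac{243768}{13800 - 334175} = - \frac{243768}{-320375} = \left(-243768\right) \left(- \frac{1}{320375}\right) = \frac{243768}{320375}$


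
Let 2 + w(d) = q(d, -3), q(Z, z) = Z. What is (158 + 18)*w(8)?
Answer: 1056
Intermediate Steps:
w(d) = -2 + d
(158 + 18)*w(8) = (158 + 18)*(-2 + 8) = 176*6 = 1056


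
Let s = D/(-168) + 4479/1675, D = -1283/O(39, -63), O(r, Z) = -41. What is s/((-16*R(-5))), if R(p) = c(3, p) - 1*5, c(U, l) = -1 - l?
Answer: 28702327/184598400 ≈ 0.15549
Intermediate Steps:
D = 1283/41 (D = -1283/(-41) = -1283*(-1/41) = 1283/41 ≈ 31.293)
R(p) = -6 - p (R(p) = (-1 - p) - 1*5 = (-1 - p) - 5 = -6 - p)
s = 28702327/11537400 (s = (1283/41)/(-168) + 4479/1675 = (1283/41)*(-1/168) + 4479*(1/1675) = -1283/6888 + 4479/1675 = 28702327/11537400 ≈ 2.4878)
s/((-16*R(-5))) = 28702327/(11537400*((-16*(-6 - 1*(-5))))) = 28702327/(11537400*((-16*(-6 + 5)))) = 28702327/(11537400*((-16*(-1)))) = (28702327/11537400)/16 = (28702327/11537400)*(1/16) = 28702327/184598400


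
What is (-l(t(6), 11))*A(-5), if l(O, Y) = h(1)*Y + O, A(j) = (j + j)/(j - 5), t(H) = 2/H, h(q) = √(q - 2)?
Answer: -⅓ - 11*I ≈ -0.33333 - 11.0*I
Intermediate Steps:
h(q) = √(-2 + q)
A(j) = 2*j/(-5 + j) (A(j) = (2*j)/(-5 + j) = 2*j/(-5 + j))
l(O, Y) = O + I*Y (l(O, Y) = √(-2 + 1)*Y + O = √(-1)*Y + O = I*Y + O = O + I*Y)
(-l(t(6), 11))*A(-5) = (-(2/6 + I*11))*(2*(-5)/(-5 - 5)) = (-(2*(⅙) + 11*I))*(2*(-5)/(-10)) = (-(⅓ + 11*I))*(2*(-5)*(-⅒)) = (-⅓ - 11*I)*1 = -⅓ - 11*I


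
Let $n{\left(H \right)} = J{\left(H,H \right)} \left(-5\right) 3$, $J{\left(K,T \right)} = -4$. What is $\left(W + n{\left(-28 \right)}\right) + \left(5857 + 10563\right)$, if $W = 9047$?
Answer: $25527$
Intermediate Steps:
$n{\left(H \right)} = 60$ ($n{\left(H \right)} = \left(-4\right) \left(-5\right) 3 = 20 \cdot 3 = 60$)
$\left(W + n{\left(-28 \right)}\right) + \left(5857 + 10563\right) = \left(9047 + 60\right) + \left(5857 + 10563\right) = 9107 + 16420 = 25527$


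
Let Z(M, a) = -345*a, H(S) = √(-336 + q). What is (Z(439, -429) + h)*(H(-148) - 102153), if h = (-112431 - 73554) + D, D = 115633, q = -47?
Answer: -7932486909 + 77653*I*√383 ≈ -7.9325e+9 + 1.5197e+6*I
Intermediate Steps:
H(S) = I*√383 (H(S) = √(-336 - 47) = √(-383) = I*√383)
h = -70352 (h = (-112431 - 73554) + 115633 = -185985 + 115633 = -70352)
(Z(439, -429) + h)*(H(-148) - 102153) = (-345*(-429) - 70352)*(I*√383 - 102153) = (148005 - 70352)*(-102153 + I*√383) = 77653*(-102153 + I*√383) = -7932486909 + 77653*I*√383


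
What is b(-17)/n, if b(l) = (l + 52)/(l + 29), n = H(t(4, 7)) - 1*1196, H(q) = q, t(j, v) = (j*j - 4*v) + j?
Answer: -5/2064 ≈ -0.0024225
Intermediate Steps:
t(j, v) = j + j² - 4*v (t(j, v) = (j² - 4*v) + j = j + j² - 4*v)
n = -1204 (n = (4 + 4² - 4*7) - 1*1196 = (4 + 16 - 28) - 1196 = -8 - 1196 = -1204)
b(l) = (52 + l)/(29 + l)
b(-17)/n = ((52 - 17)/(29 - 17))/(-1204) = (35/12)*(-1/1204) = -5/2064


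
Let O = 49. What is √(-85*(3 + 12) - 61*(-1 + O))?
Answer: 3*I*√467 ≈ 64.831*I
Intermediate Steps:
√(-85*(3 + 12) - 61*(-1 + O)) = √(-85*(3 + 12) - 61*(-1 + 49)) = √(-85*15 - 61*48) = √(-1275 - 2928) = √(-4203) = 3*I*√467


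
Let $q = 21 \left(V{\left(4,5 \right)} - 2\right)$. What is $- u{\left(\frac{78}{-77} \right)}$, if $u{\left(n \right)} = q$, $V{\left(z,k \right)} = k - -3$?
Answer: $-126$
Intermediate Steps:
$V{\left(z,k \right)} = 3 + k$ ($V{\left(z,k \right)} = k + 3 = 3 + k$)
$q = 126$ ($q = 21 \left(\left(3 + 5\right) - 2\right) = 21 \left(8 - 2\right) = 21 \cdot 6 = 126$)
$u{\left(n \right)} = 126$
$- u{\left(\frac{78}{-77} \right)} = \left(-1\right) 126 = -126$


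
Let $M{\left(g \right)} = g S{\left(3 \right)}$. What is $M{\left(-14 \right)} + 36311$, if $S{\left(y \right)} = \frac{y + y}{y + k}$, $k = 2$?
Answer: $\frac{181471}{5} \approx 36294.0$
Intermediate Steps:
$S{\left(y \right)} = \frac{2 y}{2 + y}$ ($S{\left(y \right)} = \frac{y + y}{y + 2} = \frac{2 y}{2 + y}$)
$M{\left(g \right)} = \frac{6 g}{5}$ ($M{\left(g \right)} = g 2 \cdot 3 \frac{1}{2 + 3} = g 2 \cdot 3 \cdot \frac{1}{5} = g \frac{6}{5} = \frac{6 g}{5}$)
$M{\left(-14 \right)} + 36311 = \frac{6}{5} \left(-14\right) + 36311 = - \frac{84}{5} + 36311 = \frac{181471}{5}$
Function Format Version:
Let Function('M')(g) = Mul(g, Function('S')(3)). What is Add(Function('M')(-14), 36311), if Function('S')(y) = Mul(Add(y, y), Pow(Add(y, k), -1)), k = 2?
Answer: Rational(181471, 5) ≈ 36294.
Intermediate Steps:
Function('S')(y) = Mul(2, y, Pow(Add(2, y), -1)) (Function('S')(y) = Mul(Add(y, y), Pow(Add(y, 2), -1)) = Mul(Mul(2, y), Pow(Add(2, y), -1)) = Mul(2, y, Pow(Add(2, y), -1)))
Function('M')(g) = Mul(Rational(6, 5), g) (Function('M')(g) = Mul(g, Mul(2, 3, Pow(Add(2, 3), -1))) = Mul(g, Mul(2, 3, Pow(5, -1))) = Mul(g, Mul(2, 3, Rational(1, 5))) = Mul(g, Rational(6, 5)) = Mul(Rational(6, 5), g))
Add(Function('M')(-14), 36311) = Add(Mul(Rational(6, 5), -14), 36311) = Add(Rational(-84, 5), 36311) = Rational(181471, 5)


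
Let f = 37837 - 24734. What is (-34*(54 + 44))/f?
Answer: -3332/13103 ≈ -0.25429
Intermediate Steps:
f = 13103
(-34*(54 + 44))/f = -34*(54 + 44)/13103 = -34*98*(1/13103) = -3332*1/13103 = -3332/13103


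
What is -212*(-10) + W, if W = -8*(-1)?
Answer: 2128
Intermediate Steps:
W = 8
-212*(-10) + W = -212*(-10) + 8 = 2120 + 8 = 2128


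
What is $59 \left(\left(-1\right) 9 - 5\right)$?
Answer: $-826$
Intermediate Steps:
$59 \left(\left(-1\right) 9 - 5\right) = 59 \left(-9 - 5\right) = 59 \left(-14\right) = -826$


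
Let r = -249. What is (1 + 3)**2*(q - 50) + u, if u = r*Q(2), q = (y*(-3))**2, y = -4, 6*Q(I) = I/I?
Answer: 2925/2 ≈ 1462.5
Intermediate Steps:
Q(I) = 1/6 (Q(I) = (I/I)/6 = (1/6)*1 = 1/6)
q = 144 (q = (-4*(-3))**2 = 12**2 = 144)
u = -83/2 (u = -249*1/6 = -83/2 ≈ -41.500)
(1 + 3)**2*(q - 50) + u = (1 + 3)**2*(144 - 50) - 83/2 = 4**2*94 - 83/2 = 16*94 - 83/2 = 1504 - 83/2 = 2925/2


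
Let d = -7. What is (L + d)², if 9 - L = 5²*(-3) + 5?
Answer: 5184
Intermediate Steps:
L = 79 (L = 9 - (5²*(-3) + 5) = 9 - (25*(-3) + 5) = 9 - (-75 + 5) = 9 - 1*(-70) = 9 + 70 = 79)
(L + d)² = (79 - 7)² = 72² = 5184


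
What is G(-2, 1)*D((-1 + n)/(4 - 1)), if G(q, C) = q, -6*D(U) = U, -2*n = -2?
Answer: 0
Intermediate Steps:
n = 1 (n = -½*(-2) = 1)
D(U) = -U/6
G(-2, 1)*D((-1 + n)/(4 - 1)) = -(-1)*(-1 + 1)/(4 - 1)/3 = -(-1)*0/3/3 = -(-1)*0*(⅓)/3 = -(-1)*0/3 = -2*0 = 0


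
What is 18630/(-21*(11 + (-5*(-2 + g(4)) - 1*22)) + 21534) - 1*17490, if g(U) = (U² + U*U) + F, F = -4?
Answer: -1241736/71 ≈ -17489.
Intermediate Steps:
g(U) = -4 + 2*U² (g(U) = (U² + U*U) - 4 = (U² + U²) - 4 = 2*U² - 4 = -4 + 2*U²)
18630/(-21*(11 + (-5*(-2 + g(4)) - 1*22)) + 21534) - 1*17490 = 18630/(-21*(11 + (-5*(-2 + (-4 + 2*4²)) - 1*22)) + 21534) - 1*17490 = 18630/(-21*(11 + (-5*(-2 + (-4 + 2*16)) - 22)) + 21534) - 17490 = 18630/(-21*(11 + (-5*(-2 + (-4 + 32)) - 22)) + 21534) - 17490 = 18630/(-21*(11 + (-5*(-2 + 28) - 22)) + 21534) - 17490 = 18630/(-21*(11 + (-5*26 - 22)) + 21534) - 17490 = 18630/(-21*(11 + (-130 - 22)) + 21534) - 17490 = 18630/(-21*(11 - 152) + 21534) - 17490 = 18630/(-21*(-141) + 21534) - 17490 = 18630/(2961 + 21534) - 17490 = 18630/24495 - 17490 = 18630*(1/24495) - 17490 = 54/71 - 17490 = -1241736/71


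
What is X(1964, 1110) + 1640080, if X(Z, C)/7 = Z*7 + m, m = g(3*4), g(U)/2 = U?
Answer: 1736484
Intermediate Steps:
g(U) = 2*U
m = 24 (m = 2*(3*4) = 2*12 = 24)
X(Z, C) = 168 + 49*Z (X(Z, C) = 7*(Z*7 + 24) = 7*(7*Z + 24) = 7*(24 + 7*Z) = 168 + 49*Z)
X(1964, 1110) + 1640080 = (168 + 49*1964) + 1640080 = (168 + 96236) + 1640080 = 96404 + 1640080 = 1736484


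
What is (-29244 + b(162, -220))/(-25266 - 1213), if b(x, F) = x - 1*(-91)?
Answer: 28991/26479 ≈ 1.0949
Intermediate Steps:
b(x, F) = 91 + x (b(x, F) = x + 91 = 91 + x)
(-29244 + b(162, -220))/(-25266 - 1213) = (-29244 + (91 + 162))/(-25266 - 1213) = (-29244 + 253)/(-26479) = -28991*(-1/26479) = 28991/26479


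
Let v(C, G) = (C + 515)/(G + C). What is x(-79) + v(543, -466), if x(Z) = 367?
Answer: 29317/77 ≈ 380.74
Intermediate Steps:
v(C, G) = (515 + C)/(C + G)
x(-79) + v(543, -466) = 367 + (515 + 543)/(543 - 466) = 367 + 1058/77 = 29317/77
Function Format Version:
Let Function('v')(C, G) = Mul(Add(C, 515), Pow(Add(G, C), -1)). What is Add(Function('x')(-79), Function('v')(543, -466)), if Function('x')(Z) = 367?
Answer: Rational(29317, 77) ≈ 380.74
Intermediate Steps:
Function('v')(C, G) = Mul(Pow(Add(C, G), -1), Add(515, C)) (Function('v')(C, G) = Mul(Add(515, C), Pow(Add(C, G), -1)) = Mul(Pow(Add(C, G), -1), Add(515, C)))
Add(Function('x')(-79), Function('v')(543, -466)) = Add(367, Mul(Pow(Add(543, -466), -1), Add(515, 543))) = Add(367, Mul(Pow(77, -1), 1058)) = Add(367, Mul(Rational(1, 77), 1058)) = Add(367, Rational(1058, 77)) = Rational(29317, 77)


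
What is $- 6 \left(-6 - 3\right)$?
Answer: $54$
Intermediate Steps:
$- 6 \left(-6 - 3\right) = \left(-6\right) \left(-9\right) = 54$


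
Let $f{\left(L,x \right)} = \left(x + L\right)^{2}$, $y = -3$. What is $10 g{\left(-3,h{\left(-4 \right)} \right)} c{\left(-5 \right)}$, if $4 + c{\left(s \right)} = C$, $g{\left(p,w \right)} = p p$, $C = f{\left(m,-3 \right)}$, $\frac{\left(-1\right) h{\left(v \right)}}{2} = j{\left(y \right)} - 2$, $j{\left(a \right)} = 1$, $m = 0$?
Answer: $450$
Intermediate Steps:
$f{\left(L,x \right)} = \left(L + x\right)^{2}$
$h{\left(v \right)} = 2$ ($h{\left(v \right)} = - 2 \left(1 - 2\right) = \left(-2\right) \left(-1\right) = 2$)
$C = 9$ ($C = \left(0 - 3\right)^{2} = \left(-3\right)^{2} = 9$)
$g{\left(p,w \right)} = p^{2}$
$c{\left(s \right)} = 5$ ($c{\left(s \right)} = -4 + 9 = 5$)
$10 g{\left(-3,h{\left(-4 \right)} \right)} c{\left(-5 \right)} = 10 \left(-3\right)^{2} \cdot 5 = 10 \cdot 9 \cdot 5 = 90 \cdot 5 = 450$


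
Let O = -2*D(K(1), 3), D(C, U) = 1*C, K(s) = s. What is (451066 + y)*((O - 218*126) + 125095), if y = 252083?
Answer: 68644921125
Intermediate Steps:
D(C, U) = C
O = -2 (O = -2*1 = -2)
(451066 + y)*((O - 218*126) + 125095) = (451066 + 252083)*((-2 - 218*126) + 125095) = 703149*((-2 - 27468) + 125095) = 703149*(-27470 + 125095) = 703149*97625 = 68644921125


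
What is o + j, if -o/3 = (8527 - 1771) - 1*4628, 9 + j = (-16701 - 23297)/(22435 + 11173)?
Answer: -107447971/16804 ≈ -6394.2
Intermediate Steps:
j = -171235/16804 (j = -9 + (-16701 - 23297)/(22435 + 11173) = -9 - 39998/33608 = -9 - 39998*1/33608 = -9 - 19999/16804 = -171235/16804 ≈ -10.190)
o = -6384 (o = -3*((8527 - 1771) - 1*4628) = -3*(6756 - 4628) = -3*2128 = -6384)
o + j = -6384 - 171235/16804 = -107447971/16804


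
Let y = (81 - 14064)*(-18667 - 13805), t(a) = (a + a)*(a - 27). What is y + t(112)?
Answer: 454075016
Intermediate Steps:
t(a) = 2*a*(-27 + a) (t(a) = (2*a)*(-27 + a) = 2*a*(-27 + a))
y = 454055976 (y = -13983*(-32472) = 454055976)
y + t(112) = 454055976 + 2*112*(-27 + 112) = 454055976 + 2*112*85 = 454055976 + 19040 = 454075016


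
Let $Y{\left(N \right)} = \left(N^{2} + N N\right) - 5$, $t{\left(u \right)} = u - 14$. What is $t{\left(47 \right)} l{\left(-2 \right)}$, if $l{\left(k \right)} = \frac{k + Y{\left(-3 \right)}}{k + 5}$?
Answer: $121$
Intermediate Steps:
$t{\left(u \right)} = -14 + u$
$Y{\left(N \right)} = -5 + 2 N^{2}$ ($Y{\left(N \right)} = \left(N^{2} + N^{2}\right) - 5 = 2 N^{2} - 5 = -5 + 2 N^{2}$)
$l{\left(k \right)} = \frac{13 + k}{5 + k}$ ($l{\left(k \right)} = \frac{k - \left(5 - 2 \left(-3\right)^{2}\right)}{k + 5} = \frac{k + \left(-5 + 2 \cdot 9\right)}{5 + k} = \frac{k + \left(-5 + 18\right)}{5 + k} = \frac{k + 13}{5 + k} = \frac{13 + k}{5 + k}$)
$t{\left(47 \right)} l{\left(-2 \right)} = \left(-14 + 47\right) \frac{13 - 2}{5 - 2} = 33 \cdot \frac{1}{3} \cdot 11 = 33 \cdot \frac{11}{3} = 121$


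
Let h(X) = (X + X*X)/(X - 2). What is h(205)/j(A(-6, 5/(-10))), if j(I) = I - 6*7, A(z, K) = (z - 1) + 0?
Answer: -42230/9947 ≈ -4.2455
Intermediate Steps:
A(z, K) = -1 + z (A(z, K) = (-1 + z) + 0 = -1 + z)
j(I) = -42 + I (j(I) = I - 42 = -42 + I)
h(X) = (X + X²)/(-2 + X)
h(205)/j(A(-6, 5/(-10))) = (205*(1 + 205)/(-2 + 205))/(-42 + (-1 - 6)) = (205*206/203)/(-42 - 7) = (205*(1/203)*206)/(-49) = (42230/203)*(-1/49) = -42230/9947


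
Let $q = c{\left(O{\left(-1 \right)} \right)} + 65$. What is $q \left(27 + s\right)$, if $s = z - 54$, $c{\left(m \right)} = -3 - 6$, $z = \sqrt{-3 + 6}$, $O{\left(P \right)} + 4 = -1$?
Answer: $-1512 + 56 \sqrt{3} \approx -1415.0$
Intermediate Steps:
$O{\left(P \right)} = -5$ ($O{\left(P \right)} = -4 - 1 = -5$)
$z = \sqrt{3} \approx 1.732$
$c{\left(m \right)} = -9$ ($c{\left(m \right)} = -3 - 6 = -9$)
$s = -54 + \sqrt{3}$ ($s = \sqrt{3} - 54 = -54 + \sqrt{3} \approx -52.268$)
$q = 56$ ($q = -9 + 65 = 56$)
$q \left(27 + s\right) = 56 \left(27 - \left(54 - \sqrt{3}\right)\right) = 56 \left(-27 + \sqrt{3}\right) = -1512 + 56 \sqrt{3}$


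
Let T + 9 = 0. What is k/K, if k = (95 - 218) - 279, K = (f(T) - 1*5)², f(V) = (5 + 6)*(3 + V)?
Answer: -402/5041 ≈ -0.079746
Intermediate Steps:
T = -9 (T = -9 + 0 = -9)
f(V) = 33 + 11*V (f(V) = 11*(3 + V) = 33 + 11*V)
K = 5041 (K = ((33 + 11*(-9)) - 1*5)² = ((33 - 99) - 5)² = (-66 - 5)² = (-71)² = 5041)
k = -402 (k = -123 - 279 = -402)
k/K = -402/5041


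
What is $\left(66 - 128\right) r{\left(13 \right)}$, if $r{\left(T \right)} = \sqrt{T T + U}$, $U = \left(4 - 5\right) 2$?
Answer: $- 62 \sqrt{167} \approx -801.22$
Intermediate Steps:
$U = -2$ ($U = \left(-1\right) 2 = -2$)
$r{\left(T \right)} = \sqrt{-2 + T^{2}}$ ($r{\left(T \right)} = \sqrt{T T - 2} = \sqrt{T^{2} - 2} = \sqrt{-2 + T^{2}}$)
$\left(66 - 128\right) r{\left(13 \right)} = \left(66 - 128\right) \sqrt{-2 + 13^{2}} = - 62 \sqrt{-2 + 169} = - 62 \sqrt{167}$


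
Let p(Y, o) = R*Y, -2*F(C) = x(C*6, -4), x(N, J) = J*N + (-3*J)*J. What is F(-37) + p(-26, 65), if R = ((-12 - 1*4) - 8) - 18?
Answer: 672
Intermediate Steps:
R = -42 (R = ((-12 - 4) - 8) - 18 = (-16 - 8) - 18 = -24 - 18 = -42)
x(N, J) = -3*J² + J*N (x(N, J) = J*N - 3*J² = -3*J² + J*N)
F(C) = 24 + 12*C (F(C) = -(-2)*(C*6 - 3*(-4)) = -(-2)*(6*C + 12) = -(-2)*(12 + 6*C) = -(-48 - 24*C)/2 = 24 + 12*C)
p(Y, o) = -42*Y
F(-37) + p(-26, 65) = (24 + 12*(-37)) - 42*(-26) = (24 - 444) + 1092 = -420 + 1092 = 672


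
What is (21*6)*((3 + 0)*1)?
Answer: 378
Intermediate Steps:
(21*6)*((3 + 0)*1) = 126*(3*1) = 126*3 = 378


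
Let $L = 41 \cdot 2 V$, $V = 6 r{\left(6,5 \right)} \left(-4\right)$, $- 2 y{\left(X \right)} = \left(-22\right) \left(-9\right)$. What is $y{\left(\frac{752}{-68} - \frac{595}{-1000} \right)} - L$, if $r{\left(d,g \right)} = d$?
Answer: $11709$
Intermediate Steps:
$y{\left(X \right)} = -99$ ($y{\left(X \right)} = - \frac{\left(-22\right) \left(-9\right)}{2} = \left(- \frac{1}{2}\right) 198 = -99$)
$V = -144$ ($V = 6 \cdot 6 \left(-4\right) = 36 \left(-4\right) = -144$)
$L = -11808$ ($L = 41 \cdot 2 \left(-144\right) = 82 \left(-144\right) = -11808$)
$y{\left(\frac{752}{-68} - \frac{595}{-1000} \right)} - L = -99 - -11808 = -99 + 11808 = 11709$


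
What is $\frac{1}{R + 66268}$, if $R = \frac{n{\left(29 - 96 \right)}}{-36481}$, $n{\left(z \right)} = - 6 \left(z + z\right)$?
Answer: $\frac{36481}{2417522104} \approx 1.509 \cdot 10^{-5}$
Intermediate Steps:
$n{\left(z \right)} = - 12 z$ ($n{\left(z \right)} = - 6 \cdot 2 z = - 12 z$)
$R = - \frac{804}{36481}$ ($R = \frac{\left(-12\right) \left(29 - 96\right)}{-36481} = - 12 \left(29 - 96\right) \left(- \frac{1}{36481}\right) = \left(-12\right) \left(-67\right) \left(- \frac{1}{36481}\right) = 804 \left(- \frac{1}{36481}\right) = - \frac{804}{36481} \approx -0.022039$)
$\frac{1}{R + 66268} = \frac{1}{- \frac{804}{36481} + 66268} = \frac{1}{\frac{2417522104}{36481}} = \frac{36481}{2417522104}$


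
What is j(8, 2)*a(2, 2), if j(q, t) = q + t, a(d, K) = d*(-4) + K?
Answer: -60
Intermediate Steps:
a(d, K) = K - 4*d (a(d, K) = -4*d + K = K - 4*d)
j(8, 2)*a(2, 2) = (8 + 2)*(2 - 4*2) = 10*(2 - 8) = 10*(-6) = -60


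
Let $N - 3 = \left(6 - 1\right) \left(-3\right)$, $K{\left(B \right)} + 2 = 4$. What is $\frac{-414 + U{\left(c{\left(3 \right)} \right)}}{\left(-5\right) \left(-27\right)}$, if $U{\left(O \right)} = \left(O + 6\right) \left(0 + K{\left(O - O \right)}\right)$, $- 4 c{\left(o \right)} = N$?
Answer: $- \frac{44}{15} \approx -2.9333$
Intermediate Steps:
$K{\left(B \right)} = 2$ ($K{\left(B \right)} = -2 + 4 = 2$)
$N = -12$ ($N = 3 + \left(6 - 1\right) \left(-3\right) = 3 + 5 \left(-3\right) = 3 - 15 = -12$)
$c{\left(o \right)} = 3$ ($c{\left(o \right)} = \left(- \frac{1}{4}\right) \left(-12\right) = 3$)
$U{\left(O \right)} = 12 + 2 O$ ($U{\left(O \right)} = \left(O + 6\right) \left(0 + 2\right) = \left(6 + O\right) 2 = 12 + 2 O$)
$\frac{-414 + U{\left(c{\left(3 \right)} \right)}}{\left(-5\right) \left(-27\right)} = \frac{-414 + \left(12 + 2 \cdot 3\right)}{\left(-5\right) \left(-27\right)} = \frac{-414 + \left(12 + 6\right)}{135} = \left(-414 + 18\right) \frac{1}{135} = \left(-396\right) \frac{1}{135} = - \frac{44}{15}$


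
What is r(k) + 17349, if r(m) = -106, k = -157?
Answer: 17243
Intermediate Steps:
r(k) + 17349 = -106 + 17349 = 17243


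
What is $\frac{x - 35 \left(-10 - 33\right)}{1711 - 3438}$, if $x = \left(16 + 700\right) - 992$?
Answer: $- \frac{1229}{1727} \approx -0.71164$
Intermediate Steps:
$x = -276$ ($x = 716 - 992 = -276$)
$\frac{x - 35 \left(-10 - 33\right)}{1711 - 3438} = \frac{-276 - 35 \left(-10 - 33\right)}{1711 - 3438} = \frac{-276 - -1505}{-1727} = \left(-276 + 1505\right) \left(- \frac{1}{1727}\right) = 1229 \left(- \frac{1}{1727}\right) = - \frac{1229}{1727}$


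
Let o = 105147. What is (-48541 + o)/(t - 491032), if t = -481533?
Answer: -5146/88415 ≈ -0.058203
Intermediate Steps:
(-48541 + o)/(t - 491032) = (-48541 + 105147)/(-481533 - 491032) = 56606/(-972565) = 56606*(-1/972565) = -5146/88415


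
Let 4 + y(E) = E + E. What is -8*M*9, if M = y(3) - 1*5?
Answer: 216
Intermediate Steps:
y(E) = -4 + 2*E (y(E) = -4 + (E + E) = -4 + 2*E)
M = -3 (M = (-4 + 2*3) - 1*5 = (-4 + 6) - 5 = 2 - 5 = -3)
-8*M*9 = -8*(-3)*9 = 24*9 = 216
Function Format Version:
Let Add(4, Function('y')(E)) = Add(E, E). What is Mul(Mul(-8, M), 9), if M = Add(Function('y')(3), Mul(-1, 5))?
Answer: 216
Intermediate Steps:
Function('y')(E) = Add(-4, Mul(2, E)) (Function('y')(E) = Add(-4, Add(E, E)) = Add(-4, Mul(2, E)))
M = -3 (M = Add(Add(-4, Mul(2, 3)), Mul(-1, 5)) = Add(Add(-4, 6), -5) = Add(2, -5) = -3)
Mul(Mul(-8, M), 9) = Mul(Mul(-8, -3), 9) = Mul(24, 9) = 216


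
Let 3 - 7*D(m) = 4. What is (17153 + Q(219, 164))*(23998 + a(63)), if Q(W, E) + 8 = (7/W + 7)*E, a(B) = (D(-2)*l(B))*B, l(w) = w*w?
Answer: -46977753745/219 ≈ -2.1451e+8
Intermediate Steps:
l(w) = w**2
D(m) = -1/7 (D(m) = 3/7 - 1/7*4 = 3/7 - 4/7 = -1/7)
a(B) = -B**3/7 (a(B) = (-B**2/7)*B = -B**3/7)
Q(W, E) = -8 + E*(7 + 7/W) (Q(W, E) = -8 + (7/W + 7)*E = -8 + (7 + 7/W)*E = -8 + E*(7 + 7/W))
(17153 + Q(219, 164))*(23998 + a(63)) = (17153 + (-8 + 7*164 + 7*164/219))*(23998 - 1/7*63**3) = (17153 + (-8 + 1148 + 7*164*(1/219)))*(23998 - 1/7*250047) = (17153 + (-8 + 1148 + 1148/219))*(23998 - 35721) = (17153 + 250808/219)*(-11723) = (4007315/219)*(-11723) = -46977753745/219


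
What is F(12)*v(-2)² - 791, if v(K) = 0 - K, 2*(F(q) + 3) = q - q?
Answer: -803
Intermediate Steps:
F(q) = -3 (F(q) = -3 + (q - q)/2 = -3 + (½)*0 = -3 + 0 = -3)
v(K) = -K
F(12)*v(-2)² - 791 = -3*(-1*(-2))² - 791 = -3*2² - 791 = -3*4 - 791 = -12 - 791 = -803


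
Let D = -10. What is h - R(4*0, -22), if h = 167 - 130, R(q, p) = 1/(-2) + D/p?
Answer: 815/22 ≈ 37.045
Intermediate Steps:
R(q, p) = -½ - 10/p (R(q, p) = 1/(-2) - 10/p = 1*(-½) - 10/p = -½ - 10/p)
h = 37
h - R(4*0, -22) = 37 - (-20 - 1*(-22))/(2*(-22)) = 37 - (-1)*(-20 + 22)/(2*22) = 37 - (-1)*2/(2*22) = 37 - 1*(-1/22) = 37 + 1/22 = 815/22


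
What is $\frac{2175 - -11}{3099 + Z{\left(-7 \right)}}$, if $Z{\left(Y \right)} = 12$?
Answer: $\frac{2186}{3111} \approx 0.70267$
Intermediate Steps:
$\frac{2175 - -11}{3099 + Z{\left(-7 \right)}} = \frac{2175 - -11}{3099 + 12} = \frac{2175 + \left(18 - 7\right)}{3111} = \left(2175 + 11\right) \frac{1}{3111} = 2186 \cdot \frac{1}{3111} = \frac{2186}{3111}$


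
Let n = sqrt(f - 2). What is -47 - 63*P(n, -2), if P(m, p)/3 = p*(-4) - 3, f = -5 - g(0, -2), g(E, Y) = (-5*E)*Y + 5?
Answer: -992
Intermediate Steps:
g(E, Y) = 5 - 5*E*Y (g(E, Y) = -5*E*Y + 5 = 5 - 5*E*Y)
f = -10 (f = -5 - (5 - 5*0*(-2)) = -5 - (5 + 0) = -5 - 1*5 = -5 - 5 = -10)
n = 2*I*sqrt(3) (n = sqrt(-10 - 2) = sqrt(-12) = 2*I*sqrt(3) ≈ 3.4641*I)
P(m, p) = -9 - 12*p (P(m, p) = 3*(p*(-4) - 3) = 3*(-4*p - 3) = 3*(-3 - 4*p) = -9 - 12*p)
-47 - 63*P(n, -2) = -47 - 63*(-9 - 12*(-2)) = -47 - 63*(-9 + 24) = -47 - 63*15 = -47 - 945 = -992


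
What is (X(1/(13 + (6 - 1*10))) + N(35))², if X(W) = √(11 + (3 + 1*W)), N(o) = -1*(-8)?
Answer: (24 + √127)²/9 ≈ 138.21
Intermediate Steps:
N(o) = 8
X(W) = √(14 + W) (X(W) = √(11 + (3 + W)) = √(14 + W))
(X(1/(13 + (6 - 1*10))) + N(35))² = (√(14 + 1/(13 + (6 - 1*10))) + 8)² = (√(14 + 1/(13 + (6 - 10))) + 8)² = (√(14 + 1/(13 - 4)) + 8)² = (√(14 + 1/9) + 8)² = (√(14 + ⅑) + 8)² = (√(127/9) + 8)² = (√127/3 + 8)² = (8 + √127/3)²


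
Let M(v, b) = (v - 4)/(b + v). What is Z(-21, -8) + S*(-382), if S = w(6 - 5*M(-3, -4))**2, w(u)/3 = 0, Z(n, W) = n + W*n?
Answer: 147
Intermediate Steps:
M(v, b) = (-4 + v)/(b + v)
w(u) = 0 (w(u) = 3*0 = 0)
S = 0 (S = 0**2 = 0)
Z(-21, -8) + S*(-382) = -21*(1 - 8) + 0*(-382) = -21*(-7) + 0 = 147 + 0 = 147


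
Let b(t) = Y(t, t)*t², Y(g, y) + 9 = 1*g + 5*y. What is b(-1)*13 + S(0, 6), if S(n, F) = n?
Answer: -195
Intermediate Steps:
Y(g, y) = -9 + g + 5*y (Y(g, y) = -9 + (1*g + 5*y) = -9 + (g + 5*y) = -9 + g + 5*y)
b(t) = t²*(-9 + 6*t) (b(t) = (-9 + t + 5*t)*t² = (-9 + 6*t)*t² = t²*(-9 + 6*t))
b(-1)*13 + S(0, 6) = ((-1)²*(-9 + 6*(-1)))*13 + 0 = (1*(-9 - 6))*13 + 0 = (1*(-15))*13 + 0 = -15*13 + 0 = -195 + 0 = -195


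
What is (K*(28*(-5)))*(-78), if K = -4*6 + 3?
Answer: -229320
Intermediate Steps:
K = -21 (K = -24 + 3 = -21)
(K*(28*(-5)))*(-78) = -588*(-5)*(-78) = -21*(-140)*(-78) = 2940*(-78) = -229320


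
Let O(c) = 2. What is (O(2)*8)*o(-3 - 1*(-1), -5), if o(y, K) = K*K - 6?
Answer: 304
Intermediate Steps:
o(y, K) = -6 + K**2 (o(y, K) = K**2 - 6 = -6 + K**2)
(O(2)*8)*o(-3 - 1*(-1), -5) = (2*8)*(-6 + (-5)**2) = 16*(-6 + 25) = 16*19 = 304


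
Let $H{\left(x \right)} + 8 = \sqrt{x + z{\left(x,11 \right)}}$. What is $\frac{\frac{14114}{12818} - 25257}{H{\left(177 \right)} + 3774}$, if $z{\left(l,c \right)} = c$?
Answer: $- \frac{76197975112}{11362009789} + \frac{40466264 \sqrt{47}}{11362009789} \approx -6.682$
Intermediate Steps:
$H{\left(x \right)} = -8 + \sqrt{11 + x}$ ($H{\left(x \right)} = -8 + \sqrt{x + 11} = -8 + \sqrt{11 + x}$)
$\frac{\frac{14114}{12818} - 25257}{H{\left(177 \right)} + 3774} = \frac{\frac{14114}{12818} - 25257}{\left(-8 + \sqrt{11 + 177}\right) + 3774} = \frac{14114 \cdot \frac{1}{12818} - 25257}{\left(-8 + \sqrt{188}\right) + 3774} = \frac{\frac{7057}{6409} - 25257}{\left(-8 + 2 \sqrt{47}\right) + 3774} = - \frac{161865056}{6409 \left(3766 + 2 \sqrt{47}\right)}$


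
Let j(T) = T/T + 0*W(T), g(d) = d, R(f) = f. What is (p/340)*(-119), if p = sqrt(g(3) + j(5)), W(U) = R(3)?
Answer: -7/10 ≈ -0.70000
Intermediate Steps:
W(U) = 3
j(T) = 1 (j(T) = T/T + 0*3 = 1 + 0 = 1)
p = 2 (p = sqrt(3 + 1) = sqrt(4) = 2)
(p/340)*(-119) = (2/340)*(-119) = (2*(1/340))*(-119) = (1/170)*(-119) = -7/10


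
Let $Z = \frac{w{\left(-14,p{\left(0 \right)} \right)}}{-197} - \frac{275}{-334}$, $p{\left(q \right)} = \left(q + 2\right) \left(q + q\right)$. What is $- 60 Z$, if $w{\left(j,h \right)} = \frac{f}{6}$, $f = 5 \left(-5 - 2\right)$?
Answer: $- \frac{1683700}{32899} \approx -51.178$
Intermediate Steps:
$f = -35$ ($f = 5 \left(-7\right) = -35$)
$p{\left(q \right)} = 2 q \left(2 + q\right)$ ($p{\left(q \right)} = \left(2 + q\right) 2 q = 2 q \left(2 + q\right)$)
$w{\left(j,h \right)} = - \frac{35}{6}$
$Z = \frac{84185}{98697}$ ($Z = - \frac{35}{6 \left(-197\right)} - \frac{275}{-334} = \left(- \frac{35}{6}\right) \left(- \frac{1}{197}\right) - - \frac{275}{334} = \frac{35}{1182} + \frac{275}{334} = \frac{84185}{98697} \approx 0.85296$)
$- 60 Z = \left(-60\right) \frac{84185}{98697} = - \frac{1683700}{32899}$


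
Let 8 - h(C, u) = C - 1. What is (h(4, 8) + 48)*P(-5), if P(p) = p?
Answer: -265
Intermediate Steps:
h(C, u) = 9 - C (h(C, u) = 8 - (C - 1) = 8 - (-1 + C) = 8 + (1 - C) = 9 - C)
(h(4, 8) + 48)*P(-5) = ((9 - 1*4) + 48)*(-5) = ((9 - 4) + 48)*(-5) = (5 + 48)*(-5) = 53*(-5) = -265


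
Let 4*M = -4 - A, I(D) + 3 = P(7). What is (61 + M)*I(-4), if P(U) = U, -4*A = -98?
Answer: 431/2 ≈ 215.50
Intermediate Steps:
A = 49/2 (A = -1/4*(-98) = 49/2 ≈ 24.500)
I(D) = 4 (I(D) = -3 + 7 = 4)
M = -57/8 (M = (-4 - 1*49/2)/4 = (-4 - 49/2)/4 = (1/4)*(-57/2) = -57/8 ≈ -7.1250)
(61 + M)*I(-4) = (61 - 57/8)*4 = (431/8)*4 = 431/2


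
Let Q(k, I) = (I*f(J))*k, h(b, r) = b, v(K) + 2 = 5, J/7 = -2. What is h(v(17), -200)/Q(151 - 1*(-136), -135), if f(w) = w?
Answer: 1/180810 ≈ 5.5307e-6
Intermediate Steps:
J = -14 (J = 7*(-2) = -14)
v(K) = 3 (v(K) = -2 + 5 = 3)
Q(k, I) = -14*I*k (Q(k, I) = (I*(-14))*k = (-14*I)*k = -14*I*k)
h(v(17), -200)/Q(151 - 1*(-136), -135) = 3/((-14*(-135)*(151 - 1*(-136)))) = 3/((-14*(-135)*(151 + 136))) = 3/((-14*(-135)*287)) = 3/542430 = 3*(1/542430) = 1/180810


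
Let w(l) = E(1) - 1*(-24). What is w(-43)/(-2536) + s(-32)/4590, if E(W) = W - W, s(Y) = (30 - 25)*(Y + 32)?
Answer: -3/317 ≈ -0.0094637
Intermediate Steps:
s(Y) = 160 + 5*Y (s(Y) = 5*(32 + Y) = 160 + 5*Y)
E(W) = 0
w(l) = 24 (w(l) = 0 - 1*(-24) = 0 + 24 = 24)
w(-43)/(-2536) + s(-32)/4590 = 24/(-2536) + (160 + 5*(-32))/4590 = 24*(-1/2536) + (160 - 160)*(1/4590) = -3/317 + 0*(1/4590) = -3/317 + 0 = -3/317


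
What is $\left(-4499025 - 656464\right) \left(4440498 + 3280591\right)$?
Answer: $-39805989407521$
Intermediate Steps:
$\left(-4499025 - 656464\right) \left(4440498 + 3280591\right) = \left(-5155489\right) 7721089 = -39805989407521$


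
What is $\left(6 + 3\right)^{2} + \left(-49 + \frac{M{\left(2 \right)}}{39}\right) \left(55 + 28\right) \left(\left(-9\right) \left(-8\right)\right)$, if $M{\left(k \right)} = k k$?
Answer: $- \frac{3797691}{13} \approx -2.9213 \cdot 10^{5}$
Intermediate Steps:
$M{\left(k \right)} = k^{2}$
$\left(6 + 3\right)^{2} + \left(-49 + \frac{M{\left(2 \right)}}{39}\right) \left(55 + 28\right) \left(\left(-9\right) \left(-8\right)\right) = \left(6 + 3\right)^{2} + \left(-49 + \frac{2^{2}}{39}\right) \left(55 + 28\right) \left(\left(-9\right) \left(-8\right)\right) = 9^{2} + \left(-49 + 4 \cdot \frac{1}{39}\right) 83 \cdot 72 = 81 + \left(-49 + \frac{4}{39}\right) 83 \cdot 72 = 81 + \left(- \frac{1907}{39}\right) 83 \cdot 72 = 81 - \frac{3798744}{13} = - \frac{3797691}{13}$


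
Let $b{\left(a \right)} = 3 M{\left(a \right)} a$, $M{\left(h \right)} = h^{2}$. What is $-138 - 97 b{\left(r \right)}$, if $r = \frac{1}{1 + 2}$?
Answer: $- \frac{1339}{9} \approx -148.78$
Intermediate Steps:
$r = \frac{1}{3} \approx 0.33333$
$b{\left(a \right)} = 3 a^{3}$ ($b{\left(a \right)} = 3 a^{2} a = 3 a^{3}$)
$-138 - 97 b{\left(r \right)} = -138 - 97 \cdot \frac{3}{27} = -138 - 97 \cdot 3 \cdot \frac{1}{27} = -138 - \frac{97}{9} = - \frac{1339}{9}$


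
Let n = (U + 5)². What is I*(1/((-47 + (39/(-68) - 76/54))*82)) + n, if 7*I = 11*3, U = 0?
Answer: 645210281/25809623 ≈ 24.999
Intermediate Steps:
n = 25 (n = (0 + 5)² = 5² = 25)
I = 33/7 (I = (11*3)/7 = (⅐)*33 = 33/7 ≈ 4.7143)
I*(1/((-47 + (39/(-68) - 76/54))*82)) + n = 33*(1/((-47 + (39/(-68) - 76/54))*82))/7 + 25 = 33*((1/82)/(-47 + (39*(-1/68) - 76*1/54)))/7 + 25 = 33*((1/82)/(-47 + (-39/68 - 38/27)))/7 + 25 = 33*((1/82)/(-47 - 3637/1836))/7 + 25 = 33*((1/82)/(-89929/1836))/7 + 25 = 33*(-1836/89929*1/82)/7 + 25 = (33/7)*(-918/3687089) + 25 = -30294/25809623 + 25 = 645210281/25809623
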